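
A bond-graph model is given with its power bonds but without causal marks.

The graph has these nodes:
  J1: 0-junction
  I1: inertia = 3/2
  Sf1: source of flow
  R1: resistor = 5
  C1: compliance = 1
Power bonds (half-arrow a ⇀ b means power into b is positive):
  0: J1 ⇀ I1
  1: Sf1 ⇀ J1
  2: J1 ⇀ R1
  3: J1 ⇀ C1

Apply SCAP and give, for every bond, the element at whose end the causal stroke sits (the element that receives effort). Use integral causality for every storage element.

#1 →Sf1  (Sf1 fixes flow; stroke at Sf1)
#0 →I1  (I1 integral (f out))
#3 →J1  (prefer integral on C1)
#2 →R1  (common-e at J1 fixed by 3)

b0 →I1
b1 →Sf1
b2 →R1
b3 →J1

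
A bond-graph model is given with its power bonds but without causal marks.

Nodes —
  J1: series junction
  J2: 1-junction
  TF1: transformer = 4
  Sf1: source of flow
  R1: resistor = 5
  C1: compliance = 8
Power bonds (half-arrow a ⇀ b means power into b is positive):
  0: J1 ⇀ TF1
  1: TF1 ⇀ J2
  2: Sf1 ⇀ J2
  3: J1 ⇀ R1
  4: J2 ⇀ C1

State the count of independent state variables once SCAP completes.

bond 2 →Sf1  (Sf1 (Sf) sets flow on bond)
bond 1 →J2  (1-jn J2 has f-setter on 2)
bond 4 →J2  (J2 flow already set via bond 2)
bond 0 →TF1  (TF1: transformer flips bond 1)
bond 3 →J1  (J1 flow already set via bond 0)

1  (C1 all integral)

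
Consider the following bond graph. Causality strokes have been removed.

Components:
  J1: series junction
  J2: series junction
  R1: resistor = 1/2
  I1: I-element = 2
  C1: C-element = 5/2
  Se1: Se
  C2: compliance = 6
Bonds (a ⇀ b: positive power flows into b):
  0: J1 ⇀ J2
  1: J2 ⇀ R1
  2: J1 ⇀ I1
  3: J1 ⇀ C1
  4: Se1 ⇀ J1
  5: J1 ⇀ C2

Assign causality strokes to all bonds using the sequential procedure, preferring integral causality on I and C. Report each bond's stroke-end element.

b4 stroke→J1  (Se1: effort source, stroke at far end)
b2 stroke→I1  (I1: I, integral causality)
b0 stroke→J1  (J1 flow already set via bond 2)
b3 stroke→J1  (J1: bond 2 brought flow, rest push out)
b5 stroke→J1  (J1 flow already set via bond 2)
b1 stroke→J2  (1-jn J2 has f-setter on 0)

b0 stroke at J1
b1 stroke at J2
b2 stroke at I1
b3 stroke at J1
b4 stroke at J1
b5 stroke at J1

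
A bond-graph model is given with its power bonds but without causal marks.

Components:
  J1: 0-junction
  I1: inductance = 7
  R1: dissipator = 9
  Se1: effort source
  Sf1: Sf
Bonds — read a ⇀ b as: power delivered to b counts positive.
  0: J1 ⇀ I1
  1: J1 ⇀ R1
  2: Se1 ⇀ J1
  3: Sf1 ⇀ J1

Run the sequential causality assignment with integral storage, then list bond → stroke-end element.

β0 stroke at I1
β1 stroke at R1
β2 stroke at J1
β3 stroke at Sf1

b2 |J1  (source Se1 imposes e)
b3 |Sf1  (source Sf1 imposes f)
b0 |I1  (J1: bond 2 brought effort, rest push out)
b1 |R1  (J1: bond 2 brought effort, rest push out)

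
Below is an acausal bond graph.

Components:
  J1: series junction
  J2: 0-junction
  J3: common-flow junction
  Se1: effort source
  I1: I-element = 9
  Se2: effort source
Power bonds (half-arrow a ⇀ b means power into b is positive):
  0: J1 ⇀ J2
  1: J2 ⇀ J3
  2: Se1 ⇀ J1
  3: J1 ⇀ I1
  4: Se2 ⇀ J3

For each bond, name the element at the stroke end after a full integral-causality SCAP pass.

β0 stroke→J1
β1 stroke→J2
β2 stroke→J1
β3 stroke→I1
β4 stroke→J3

b2 →J1  (source Se1 imposes e)
b4 →J3  (Se2 (Se) sets effort on bond)
b1 →J2  (J3 needs exactly one f-in)
b0 →J1  (0-jn J2 has e-setter on 1)
b3 →I1  (J1 needs exactly one f-in)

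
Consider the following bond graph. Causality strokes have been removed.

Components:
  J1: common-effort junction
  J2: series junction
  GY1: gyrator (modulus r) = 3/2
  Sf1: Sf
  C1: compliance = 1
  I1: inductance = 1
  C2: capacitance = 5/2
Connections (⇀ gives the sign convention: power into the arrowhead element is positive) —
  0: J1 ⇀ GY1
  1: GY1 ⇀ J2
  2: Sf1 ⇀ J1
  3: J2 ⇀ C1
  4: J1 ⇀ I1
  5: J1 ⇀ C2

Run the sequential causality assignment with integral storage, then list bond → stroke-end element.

β2 →Sf1  (source Sf1 imposes f)
β3 →J2  (C1: C, integral causality)
β1 →GY1  (only one flow-in slot at J2)
β0 →GY1  (through GY1, causality inverts; strokes same side of GY1)
β4 →I1  (I1: I, integral causality)
β5 →J1  (J1: last free bond brings effort in)

b0 |GY1
b1 |GY1
b2 |Sf1
b3 |J2
b4 |I1
b5 |J1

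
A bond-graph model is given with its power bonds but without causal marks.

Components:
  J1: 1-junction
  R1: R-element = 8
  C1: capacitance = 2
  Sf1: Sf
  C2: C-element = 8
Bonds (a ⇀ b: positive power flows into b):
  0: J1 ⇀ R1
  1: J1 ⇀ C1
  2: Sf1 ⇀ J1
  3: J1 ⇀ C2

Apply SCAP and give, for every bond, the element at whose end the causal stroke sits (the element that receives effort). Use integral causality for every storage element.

b2 stroke→Sf1  (Sf1 (Sf) sets flow on bond)
b0 stroke→J1  (J1: bond 2 brought flow, rest push out)
b1 stroke→J1  (common-f at J1 fixed by 2)
b3 stroke→J1  (common-f at J1 fixed by 2)

β0 stroke→J1
β1 stroke→J1
β2 stroke→Sf1
β3 stroke→J1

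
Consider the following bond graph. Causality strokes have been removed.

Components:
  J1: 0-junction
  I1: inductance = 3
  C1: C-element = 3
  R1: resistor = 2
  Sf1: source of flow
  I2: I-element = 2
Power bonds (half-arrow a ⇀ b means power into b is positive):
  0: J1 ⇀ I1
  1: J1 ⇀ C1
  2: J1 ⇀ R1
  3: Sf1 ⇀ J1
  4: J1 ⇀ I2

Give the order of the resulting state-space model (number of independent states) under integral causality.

b3 stroke at Sf1  (Sf1 (Sf) sets flow on bond)
b0 stroke at I1  (I1: I, integral causality)
b1 stroke at J1  (prefer integral on C1)
b2 stroke at R1  (common-e at J1 fixed by 1)
b4 stroke at I2  (common-e at J1 fixed by 1)

3  (C1, I1, I2 all integral)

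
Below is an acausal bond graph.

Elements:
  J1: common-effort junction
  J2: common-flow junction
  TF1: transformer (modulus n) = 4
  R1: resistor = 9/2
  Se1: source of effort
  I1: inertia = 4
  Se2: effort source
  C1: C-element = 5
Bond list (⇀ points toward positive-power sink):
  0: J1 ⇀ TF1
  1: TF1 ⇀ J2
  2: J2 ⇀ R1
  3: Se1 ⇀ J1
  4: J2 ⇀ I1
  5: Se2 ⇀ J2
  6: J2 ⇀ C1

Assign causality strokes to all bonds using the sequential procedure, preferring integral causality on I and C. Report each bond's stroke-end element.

β0 stroke→TF1
β1 stroke→J2
β2 stroke→J2
β3 stroke→J1
β4 stroke→I1
β5 stroke→J2
β6 stroke→J2

bond 3 |J1  (Se1 (Se) sets effort on bond)
bond 5 |J2  (source Se2 imposes e)
bond 0 |TF1  (common-e at J1 fixed by 3)
bond 1 |J2  (TF1 one-in-one-out from 0)
bond 4 |I1  (I1 integral (f out))
bond 2 |J2  (1-jn J2 has f-setter on 4)
bond 6 |J2  (1-jn J2 has f-setter on 4)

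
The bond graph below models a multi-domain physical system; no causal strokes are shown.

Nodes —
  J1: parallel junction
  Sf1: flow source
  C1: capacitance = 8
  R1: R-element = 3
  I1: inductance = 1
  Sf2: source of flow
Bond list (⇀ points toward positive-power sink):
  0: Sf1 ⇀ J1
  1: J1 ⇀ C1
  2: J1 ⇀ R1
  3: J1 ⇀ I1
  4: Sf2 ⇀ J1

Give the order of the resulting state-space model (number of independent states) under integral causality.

β0 stroke at Sf1  (Sf1: flow source, stroke at near end)
β4 stroke at Sf2  (Sf2: flow source, stroke at near end)
β1 stroke at J1  (C1 outputs effort q/C1)
β2 stroke at R1  (J1: bond 1 brought effort, rest push out)
β3 stroke at I1  (J1: bond 1 brought effort, rest push out)

2  (C1, I1 all integral)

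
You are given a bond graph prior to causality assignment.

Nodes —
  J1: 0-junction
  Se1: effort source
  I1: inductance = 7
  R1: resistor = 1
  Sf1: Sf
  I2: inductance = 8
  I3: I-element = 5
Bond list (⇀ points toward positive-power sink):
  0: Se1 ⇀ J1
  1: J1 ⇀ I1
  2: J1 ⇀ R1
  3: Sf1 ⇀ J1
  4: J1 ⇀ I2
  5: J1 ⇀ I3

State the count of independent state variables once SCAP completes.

b0 |J1  (Se1 (Se) sets effort on bond)
b3 |Sf1  (Sf1: flow source, stroke at near end)
b1 |I1  (0-jn J1 has e-setter on 0)
b2 |R1  (J1 effort already set via bond 0)
b4 |I2  (common-e at J1 fixed by 0)
b5 |I3  (J1: bond 0 brought effort, rest push out)

3  (I1, I2, I3 all integral)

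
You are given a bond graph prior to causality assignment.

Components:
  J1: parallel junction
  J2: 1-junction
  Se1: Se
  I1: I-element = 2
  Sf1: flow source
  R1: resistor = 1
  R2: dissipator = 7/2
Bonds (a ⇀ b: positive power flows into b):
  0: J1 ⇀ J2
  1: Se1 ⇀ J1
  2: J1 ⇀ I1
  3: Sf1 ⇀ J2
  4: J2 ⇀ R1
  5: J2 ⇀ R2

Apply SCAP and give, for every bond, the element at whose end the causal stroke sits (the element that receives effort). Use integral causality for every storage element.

b1 stroke at J1  (Se1 fixes effort; stroke away)
b3 stroke at Sf1  (Sf1 (Sf) sets flow on bond)
b0 stroke at J2  (J1: bond 1 brought effort, rest push out)
b2 stroke at I1  (J1: bond 1 brought effort, rest push out)
b4 stroke at J2  (J2 flow already set via bond 3)
b5 stroke at J2  (1-jn J2 has f-setter on 3)

β0 |J2
β1 |J1
β2 |I1
β3 |Sf1
β4 |J2
β5 |J2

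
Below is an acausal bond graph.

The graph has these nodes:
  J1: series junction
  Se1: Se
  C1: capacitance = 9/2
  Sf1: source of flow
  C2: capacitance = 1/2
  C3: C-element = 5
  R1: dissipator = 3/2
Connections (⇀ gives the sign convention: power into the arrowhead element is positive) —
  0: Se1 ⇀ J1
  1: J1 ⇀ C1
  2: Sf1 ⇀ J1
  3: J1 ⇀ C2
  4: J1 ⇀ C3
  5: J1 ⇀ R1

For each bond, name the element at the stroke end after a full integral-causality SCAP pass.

β0 |J1
β1 |J1
β2 |Sf1
β3 |J1
β4 |J1
β5 |J1

#0 stroke at J1  (Se1: effort source, stroke at far end)
#2 stroke at Sf1  (source Sf1 imposes f)
#1 stroke at J1  (J1: bond 2 brought flow, rest push out)
#3 stroke at J1  (J1: bond 2 brought flow, rest push out)
#4 stroke at J1  (common-f at J1 fixed by 2)
#5 stroke at J1  (J1: bond 2 brought flow, rest push out)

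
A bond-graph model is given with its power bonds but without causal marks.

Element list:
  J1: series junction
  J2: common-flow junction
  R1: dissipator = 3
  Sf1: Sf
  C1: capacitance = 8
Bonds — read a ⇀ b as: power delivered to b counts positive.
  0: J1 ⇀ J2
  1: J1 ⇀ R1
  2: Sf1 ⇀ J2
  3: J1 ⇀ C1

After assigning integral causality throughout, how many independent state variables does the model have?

1  (C1 all integral)

#2 stroke at Sf1  (Sf1: flow source, stroke at near end)
#0 stroke at J2  (J2: bond 2 brought flow, rest push out)
#1 stroke at J1  (1-jn J1 has f-setter on 0)
#3 stroke at J1  (common-f at J1 fixed by 0)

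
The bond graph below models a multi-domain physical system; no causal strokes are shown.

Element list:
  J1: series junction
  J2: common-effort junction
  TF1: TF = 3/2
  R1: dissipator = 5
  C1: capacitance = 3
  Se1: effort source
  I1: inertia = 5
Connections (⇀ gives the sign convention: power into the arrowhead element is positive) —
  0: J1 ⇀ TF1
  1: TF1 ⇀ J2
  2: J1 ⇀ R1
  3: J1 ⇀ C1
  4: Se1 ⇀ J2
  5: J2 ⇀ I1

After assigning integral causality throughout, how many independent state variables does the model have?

2  (C1, I1 all integral)

#4 stroke→J2  (Se1 fixes effort; stroke away)
#1 stroke→TF1  (J2 effort already set via bond 4)
#5 stroke→I1  (0-jn J2 has e-setter on 4)
#0 stroke→J1  (TF TF1: opposite of bond 1)
#3 stroke→J1  (prefer integral on C1)
#2 stroke→R1  (closing 1-jn rule on J1)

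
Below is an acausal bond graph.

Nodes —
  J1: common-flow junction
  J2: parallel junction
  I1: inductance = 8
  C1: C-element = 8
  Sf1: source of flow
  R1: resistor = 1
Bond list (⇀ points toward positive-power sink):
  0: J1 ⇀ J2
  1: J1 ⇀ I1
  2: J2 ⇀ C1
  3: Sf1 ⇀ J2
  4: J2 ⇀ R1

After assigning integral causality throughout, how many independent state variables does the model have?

2  (C1, I1 all integral)

b3 |Sf1  (Sf1 fixes flow; stroke at Sf1)
b1 |I1  (prefer integral on I1)
b0 |J1  (common-f at J1 fixed by 1)
b2 |J2  (prefer integral on C1)
b4 |R1  (0-jn J2 has e-setter on 2)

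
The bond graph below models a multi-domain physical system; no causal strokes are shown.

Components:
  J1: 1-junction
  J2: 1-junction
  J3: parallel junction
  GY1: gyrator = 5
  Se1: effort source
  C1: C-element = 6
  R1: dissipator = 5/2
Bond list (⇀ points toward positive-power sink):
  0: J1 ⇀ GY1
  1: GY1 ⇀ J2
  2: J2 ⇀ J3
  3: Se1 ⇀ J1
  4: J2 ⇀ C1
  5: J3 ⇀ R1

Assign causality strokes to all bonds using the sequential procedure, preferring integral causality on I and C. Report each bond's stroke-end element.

#0 →GY1
#1 →GY1
#2 →J2
#3 →J1
#4 →J2
#5 →J3

bond 3 stroke→J1  (source Se1 imposes e)
bond 0 stroke→GY1  (only one flow-in slot at J1)
bond 1 stroke→GY1  (GY1 both-in/both-out from 0)
bond 2 stroke→J2  (1-jn J2 has f-setter on 1)
bond 4 stroke→J2  (J2 flow already set via bond 1)
bond 5 stroke→J3  (closing 0-jn rule on J3)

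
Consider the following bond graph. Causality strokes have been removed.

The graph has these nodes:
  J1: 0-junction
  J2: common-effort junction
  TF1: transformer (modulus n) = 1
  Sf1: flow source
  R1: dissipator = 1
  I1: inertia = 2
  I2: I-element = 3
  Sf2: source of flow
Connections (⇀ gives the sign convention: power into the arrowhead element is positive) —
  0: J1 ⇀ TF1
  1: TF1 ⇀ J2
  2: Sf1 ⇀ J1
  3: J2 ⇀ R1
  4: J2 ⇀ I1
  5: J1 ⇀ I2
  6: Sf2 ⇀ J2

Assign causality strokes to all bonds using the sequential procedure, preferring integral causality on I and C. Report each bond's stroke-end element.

b2 stroke at Sf1  (Sf1 (Sf) sets flow on bond)
b6 stroke at Sf2  (Sf2: flow source, stroke at near end)
b4 stroke at I1  (I1 outputs flow p/I1)
b5 stroke at I2  (prefer integral on I2)
b0 stroke at J1  (only one effort-in slot at J1)
b1 stroke at TF1  (TF TF1: opposite of bond 0)
b3 stroke at J2  (J2: last free bond brings effort in)

β0 |J1
β1 |TF1
β2 |Sf1
β3 |J2
β4 |I1
β5 |I2
β6 |Sf2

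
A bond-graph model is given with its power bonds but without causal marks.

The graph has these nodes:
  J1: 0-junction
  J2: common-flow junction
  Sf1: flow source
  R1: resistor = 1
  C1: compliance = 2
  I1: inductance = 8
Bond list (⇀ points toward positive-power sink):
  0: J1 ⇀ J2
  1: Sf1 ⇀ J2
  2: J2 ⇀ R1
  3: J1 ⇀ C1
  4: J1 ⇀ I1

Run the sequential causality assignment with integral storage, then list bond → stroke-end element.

bond 0 |J2
bond 1 |Sf1
bond 2 |J2
bond 3 |J1
bond 4 |I1

β1 |Sf1  (Sf1 fixes flow; stroke at Sf1)
β0 |J2  (J2 flow already set via bond 1)
β2 |J2  (J2 flow already set via bond 1)
β3 |J1  (C1 integral (e out))
β4 |I1  (J1: bond 3 brought effort, rest push out)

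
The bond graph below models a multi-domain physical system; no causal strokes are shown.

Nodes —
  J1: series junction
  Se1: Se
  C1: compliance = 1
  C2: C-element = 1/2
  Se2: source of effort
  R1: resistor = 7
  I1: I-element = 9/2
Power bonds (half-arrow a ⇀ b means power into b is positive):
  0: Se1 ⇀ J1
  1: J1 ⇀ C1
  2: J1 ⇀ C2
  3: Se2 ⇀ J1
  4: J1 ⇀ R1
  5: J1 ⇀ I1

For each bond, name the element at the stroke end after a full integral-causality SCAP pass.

b0 →J1  (Se1 fixes effort; stroke away)
b3 →J1  (Se2 fixes effort; stroke away)
b1 →J1  (prefer integral on C1)
b2 →J1  (C2: C, integral causality)
b5 →I1  (prefer integral on I1)
b4 →J1  (common-f at J1 fixed by 5)

β0 |J1
β1 |J1
β2 |J1
β3 |J1
β4 |J1
β5 |I1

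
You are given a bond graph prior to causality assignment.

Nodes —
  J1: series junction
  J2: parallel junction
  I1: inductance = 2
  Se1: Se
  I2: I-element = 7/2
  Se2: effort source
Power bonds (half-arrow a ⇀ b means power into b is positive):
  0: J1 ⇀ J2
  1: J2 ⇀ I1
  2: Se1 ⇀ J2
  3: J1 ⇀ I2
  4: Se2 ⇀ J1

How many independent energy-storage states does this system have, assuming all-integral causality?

2  (I1, I2 all integral)

β2 |J2  (source Se1 imposes e)
β4 |J1  (Se2: effort source, stroke at far end)
β0 |J1  (common-e at J2 fixed by 2)
β1 |I1  (common-e at J2 fixed by 2)
β3 |I2  (closing 1-jn rule on J1)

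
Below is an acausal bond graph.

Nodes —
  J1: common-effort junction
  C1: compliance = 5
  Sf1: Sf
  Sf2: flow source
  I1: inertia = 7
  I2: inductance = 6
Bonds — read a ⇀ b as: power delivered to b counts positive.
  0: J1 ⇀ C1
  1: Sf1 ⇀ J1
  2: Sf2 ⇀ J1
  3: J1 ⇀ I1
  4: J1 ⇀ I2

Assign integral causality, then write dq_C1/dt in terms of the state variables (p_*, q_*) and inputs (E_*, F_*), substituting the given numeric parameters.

b1 stroke→Sf1  (Sf1: flow source, stroke at near end)
b2 stroke→Sf2  (Sf2 fixes flow; stroke at Sf2)
b0 stroke→J1  (C1 integral (e out))
b3 stroke→I1  (J1 effort already set via bond 0)
b4 stroke→I2  (J1: bond 0 brought effort, rest push out)

dq_C1/dt = F_Sf1 + F_Sf2 - p_I1/7 - p_I2/6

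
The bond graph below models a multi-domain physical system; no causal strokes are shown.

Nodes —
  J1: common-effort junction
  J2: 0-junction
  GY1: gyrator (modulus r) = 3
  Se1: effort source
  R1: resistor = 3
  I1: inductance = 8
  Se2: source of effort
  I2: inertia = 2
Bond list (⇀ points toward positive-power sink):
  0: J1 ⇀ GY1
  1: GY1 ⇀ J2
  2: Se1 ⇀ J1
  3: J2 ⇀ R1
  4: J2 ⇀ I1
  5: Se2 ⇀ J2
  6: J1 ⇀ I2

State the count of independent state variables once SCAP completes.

#2 stroke→J1  (source Se1 imposes e)
#5 stroke→J2  (Se2: effort source, stroke at far end)
#0 stroke→GY1  (J1: bond 2 brought effort, rest push out)
#6 stroke→I2  (J1: bond 2 brought effort, rest push out)
#1 stroke→GY1  (J2: bond 5 brought effort, rest push out)
#3 stroke→R1  (common-e at J2 fixed by 5)
#4 stroke→I1  (J2: bond 5 brought effort, rest push out)

2  (I1, I2 all integral)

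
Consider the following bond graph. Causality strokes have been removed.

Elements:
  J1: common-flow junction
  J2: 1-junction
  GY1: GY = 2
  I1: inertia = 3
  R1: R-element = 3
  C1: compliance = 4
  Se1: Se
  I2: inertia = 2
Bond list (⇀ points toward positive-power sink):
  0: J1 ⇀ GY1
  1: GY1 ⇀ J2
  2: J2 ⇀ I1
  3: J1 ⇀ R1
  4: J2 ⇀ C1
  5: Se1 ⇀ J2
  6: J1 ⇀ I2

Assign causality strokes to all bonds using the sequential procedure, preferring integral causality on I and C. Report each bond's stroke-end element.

bond 0 stroke at J1
bond 1 stroke at J2
bond 2 stroke at I1
bond 3 stroke at J1
bond 4 stroke at J2
bond 5 stroke at J2
bond 6 stroke at I2

β5 stroke at J2  (Se1 fixes effort; stroke away)
β2 stroke at I1  (I1 integral (f out))
β1 stroke at J2  (J2 flow already set via bond 2)
β4 stroke at J2  (common-f at J2 fixed by 2)
β0 stroke at J1  (GY1 both-in/both-out from 1)
β6 stroke at I2  (I2 outputs flow p/I2)
β3 stroke at J1  (J1 flow already set via bond 6)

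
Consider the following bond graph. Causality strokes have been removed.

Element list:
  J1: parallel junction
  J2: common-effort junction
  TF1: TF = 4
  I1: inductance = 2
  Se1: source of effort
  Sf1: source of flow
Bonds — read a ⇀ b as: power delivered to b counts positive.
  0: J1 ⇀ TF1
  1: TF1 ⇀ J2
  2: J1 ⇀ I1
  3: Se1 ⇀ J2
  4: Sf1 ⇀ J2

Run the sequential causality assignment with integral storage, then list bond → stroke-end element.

#0 →J1
#1 →TF1
#2 →I1
#3 →J2
#4 →Sf1

β3 stroke at J2  (Se1 (Se) sets effort on bond)
β4 stroke at Sf1  (source Sf1 imposes f)
β1 stroke at TF1  (0-jn J2 has e-setter on 3)
β0 stroke at J1  (TF1: transformer flips bond 1)
β2 stroke at I1  (J1: bond 0 brought effort, rest push out)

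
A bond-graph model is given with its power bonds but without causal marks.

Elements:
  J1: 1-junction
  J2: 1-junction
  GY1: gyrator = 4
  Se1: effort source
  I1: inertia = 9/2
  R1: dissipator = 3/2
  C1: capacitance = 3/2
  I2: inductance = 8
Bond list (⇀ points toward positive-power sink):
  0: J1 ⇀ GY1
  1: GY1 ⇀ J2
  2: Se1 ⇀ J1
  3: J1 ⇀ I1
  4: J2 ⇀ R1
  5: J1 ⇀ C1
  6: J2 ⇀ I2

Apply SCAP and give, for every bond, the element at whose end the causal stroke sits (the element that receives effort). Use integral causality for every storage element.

β2 stroke→J1  (Se1 (Se) sets effort on bond)
β3 stroke→I1  (I1 integral (f out))
β0 stroke→J1  (common-f at J1 fixed by 3)
β5 stroke→J1  (J1: bond 3 brought flow, rest push out)
β1 stroke→J2  (GY1: gyrator matches bond 0)
β6 stroke→I2  (I2 outputs flow p/I2)
β4 stroke→J2  (1-jn J2 has f-setter on 6)

#0 |J1
#1 |J2
#2 |J1
#3 |I1
#4 |J2
#5 |J1
#6 |I2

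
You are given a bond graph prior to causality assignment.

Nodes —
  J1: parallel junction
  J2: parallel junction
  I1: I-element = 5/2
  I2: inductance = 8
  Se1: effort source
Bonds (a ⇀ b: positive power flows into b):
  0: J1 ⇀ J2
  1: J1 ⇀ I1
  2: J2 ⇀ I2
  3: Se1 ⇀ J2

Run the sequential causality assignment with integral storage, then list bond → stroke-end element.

b0 →J1
b1 →I1
b2 →I2
b3 →J2

#3 stroke at J2  (source Se1 imposes e)
#0 stroke at J1  (J2 effort already set via bond 3)
#2 stroke at I2  (common-e at J2 fixed by 3)
#1 stroke at I1  (common-e at J1 fixed by 0)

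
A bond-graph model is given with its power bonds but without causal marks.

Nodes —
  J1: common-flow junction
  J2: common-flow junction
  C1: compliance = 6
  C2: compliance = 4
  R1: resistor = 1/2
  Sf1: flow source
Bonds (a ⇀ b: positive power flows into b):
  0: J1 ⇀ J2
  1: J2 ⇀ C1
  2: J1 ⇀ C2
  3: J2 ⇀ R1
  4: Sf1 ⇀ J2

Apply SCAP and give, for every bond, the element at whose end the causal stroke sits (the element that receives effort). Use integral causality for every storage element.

b0 |J2
b1 |J2
b2 |J1
b3 |J2
b4 |Sf1

#4 |Sf1  (Sf1: flow source, stroke at near end)
#0 |J2  (J2: bond 4 brought flow, rest push out)
#1 |J2  (J2 flow already set via bond 4)
#3 |J2  (common-f at J2 fixed by 4)
#2 |J1  (J1: bond 0 brought flow, rest push out)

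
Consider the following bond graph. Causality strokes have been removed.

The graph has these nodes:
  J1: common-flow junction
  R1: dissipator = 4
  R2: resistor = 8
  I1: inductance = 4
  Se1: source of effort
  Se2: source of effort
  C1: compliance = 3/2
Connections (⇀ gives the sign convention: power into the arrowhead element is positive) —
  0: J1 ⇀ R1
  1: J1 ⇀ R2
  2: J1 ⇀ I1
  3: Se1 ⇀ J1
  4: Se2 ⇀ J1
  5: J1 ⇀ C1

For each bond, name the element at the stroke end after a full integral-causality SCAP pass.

#0 stroke at J1
#1 stroke at J1
#2 stroke at I1
#3 stroke at J1
#4 stroke at J1
#5 stroke at J1

β3 stroke→J1  (Se1 (Se) sets effort on bond)
β4 stroke→J1  (Se2 fixes effort; stroke away)
β2 stroke→I1  (I1 integral (f out))
β0 stroke→J1  (J1 flow already set via bond 2)
β1 stroke→J1  (common-f at J1 fixed by 2)
β5 stroke→J1  (common-f at J1 fixed by 2)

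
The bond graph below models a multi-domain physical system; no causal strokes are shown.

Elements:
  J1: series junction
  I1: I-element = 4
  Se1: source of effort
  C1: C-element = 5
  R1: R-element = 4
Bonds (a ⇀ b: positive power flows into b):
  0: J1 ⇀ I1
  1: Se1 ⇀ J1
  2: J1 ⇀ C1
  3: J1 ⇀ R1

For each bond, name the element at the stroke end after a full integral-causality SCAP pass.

#0 |I1
#1 |J1
#2 |J1
#3 |J1

b1 stroke→J1  (Se1 (Se) sets effort on bond)
b0 stroke→I1  (I1 integral (f out))
b2 stroke→J1  (common-f at J1 fixed by 0)
b3 stroke→J1  (1-jn J1 has f-setter on 0)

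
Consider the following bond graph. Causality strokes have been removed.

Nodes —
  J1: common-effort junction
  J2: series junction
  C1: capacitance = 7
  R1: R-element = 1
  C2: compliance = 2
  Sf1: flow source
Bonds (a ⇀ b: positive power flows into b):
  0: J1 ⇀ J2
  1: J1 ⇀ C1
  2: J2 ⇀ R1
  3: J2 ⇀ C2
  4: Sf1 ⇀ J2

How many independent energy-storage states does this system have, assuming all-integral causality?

2  (C1, C2 all integral)

bond 4 stroke→Sf1  (Sf1 fixes flow; stroke at Sf1)
bond 0 stroke→J2  (common-f at J2 fixed by 4)
bond 2 stroke→J2  (common-f at J2 fixed by 4)
bond 3 stroke→J2  (1-jn J2 has f-setter on 4)
bond 1 stroke→J1  (J1: last free bond brings effort in)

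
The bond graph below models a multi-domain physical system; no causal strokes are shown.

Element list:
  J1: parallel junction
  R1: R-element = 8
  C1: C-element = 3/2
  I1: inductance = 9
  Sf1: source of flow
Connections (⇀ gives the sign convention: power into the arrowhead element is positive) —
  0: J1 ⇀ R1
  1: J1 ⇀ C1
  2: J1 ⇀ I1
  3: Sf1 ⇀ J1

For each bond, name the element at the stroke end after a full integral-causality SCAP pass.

bond 0 →R1
bond 1 →J1
bond 2 →I1
bond 3 →Sf1

b3 |Sf1  (source Sf1 imposes f)
b1 |J1  (C1 outputs effort q/C1)
b0 |R1  (J1: bond 1 brought effort, rest push out)
b2 |I1  (0-jn J1 has e-setter on 1)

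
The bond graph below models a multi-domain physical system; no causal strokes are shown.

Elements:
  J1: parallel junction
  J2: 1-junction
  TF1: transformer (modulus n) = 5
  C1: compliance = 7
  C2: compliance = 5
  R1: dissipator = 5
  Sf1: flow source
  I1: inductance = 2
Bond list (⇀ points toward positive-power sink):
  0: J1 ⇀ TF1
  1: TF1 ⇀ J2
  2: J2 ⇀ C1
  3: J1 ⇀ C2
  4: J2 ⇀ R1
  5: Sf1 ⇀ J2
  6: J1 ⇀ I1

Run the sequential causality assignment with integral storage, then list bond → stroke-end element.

bond 0 →TF1
bond 1 →J2
bond 2 →J2
bond 3 →J1
bond 4 →J2
bond 5 →Sf1
bond 6 →I1

β5 stroke at Sf1  (Sf1: flow source, stroke at near end)
β1 stroke at J2  (1-jn J2 has f-setter on 5)
β2 stroke at J2  (common-f at J2 fixed by 5)
β4 stroke at J2  (J2: bond 5 brought flow, rest push out)
β0 stroke at TF1  (TF1: transformer flips bond 1)
β3 stroke at J1  (C2 outputs effort q/C2)
β6 stroke at I1  (common-e at J1 fixed by 3)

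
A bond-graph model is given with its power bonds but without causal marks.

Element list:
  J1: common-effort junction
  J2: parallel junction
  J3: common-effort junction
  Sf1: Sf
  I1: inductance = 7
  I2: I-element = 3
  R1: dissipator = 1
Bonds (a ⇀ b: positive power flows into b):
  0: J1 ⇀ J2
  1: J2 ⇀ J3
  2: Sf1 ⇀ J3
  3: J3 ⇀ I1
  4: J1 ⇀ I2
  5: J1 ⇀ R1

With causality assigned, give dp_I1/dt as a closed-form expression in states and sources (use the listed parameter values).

dp_I1/dt = F_Sf1 - p_I1/7 - p_I2/3

β2 stroke→Sf1  (Sf1: flow source, stroke at near end)
β3 stroke→I1  (I1 outputs flow p/I1)
β1 stroke→J3  (closing 0-jn rule on J3)
β0 stroke→J2  (closing 0-jn rule on J2)
β4 stroke→I2  (prefer integral on I2)
β5 stroke→J1  (only one effort-in slot at J1)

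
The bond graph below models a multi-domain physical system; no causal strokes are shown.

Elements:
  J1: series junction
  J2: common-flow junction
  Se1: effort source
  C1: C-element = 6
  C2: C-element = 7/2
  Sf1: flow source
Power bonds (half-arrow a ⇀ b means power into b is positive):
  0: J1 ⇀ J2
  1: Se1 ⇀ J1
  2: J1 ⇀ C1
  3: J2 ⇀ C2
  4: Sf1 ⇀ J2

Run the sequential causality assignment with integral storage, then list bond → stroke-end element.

b1 →J1  (Se1: effort source, stroke at far end)
b4 →Sf1  (Sf1 (Sf) sets flow on bond)
b0 →J2  (J2 flow already set via bond 4)
b3 →J2  (J2: bond 4 brought flow, rest push out)
b2 →J1  (common-f at J1 fixed by 0)

b0 |J2
b1 |J1
b2 |J1
b3 |J2
b4 |Sf1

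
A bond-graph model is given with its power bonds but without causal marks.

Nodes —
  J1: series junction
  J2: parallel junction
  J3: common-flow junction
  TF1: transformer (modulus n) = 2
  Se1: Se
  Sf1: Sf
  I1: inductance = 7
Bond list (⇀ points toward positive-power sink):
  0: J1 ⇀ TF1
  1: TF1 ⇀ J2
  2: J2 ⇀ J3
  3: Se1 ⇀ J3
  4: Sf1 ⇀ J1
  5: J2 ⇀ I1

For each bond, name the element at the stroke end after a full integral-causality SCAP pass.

b0 stroke at J1
b1 stroke at TF1
b2 stroke at J2
b3 stroke at J3
b4 stroke at Sf1
b5 stroke at I1

b3 stroke→J3  (Se1 (Se) sets effort on bond)
b4 stroke→Sf1  (Sf1 (Sf) sets flow on bond)
b0 stroke→J1  (J1: bond 4 brought flow, rest push out)
b2 stroke→J2  (J3: last free bond brings flow in)
b1 stroke→TF1  (TF TF1: opposite of bond 0)
b5 stroke→I1  (J2 effort already set via bond 2)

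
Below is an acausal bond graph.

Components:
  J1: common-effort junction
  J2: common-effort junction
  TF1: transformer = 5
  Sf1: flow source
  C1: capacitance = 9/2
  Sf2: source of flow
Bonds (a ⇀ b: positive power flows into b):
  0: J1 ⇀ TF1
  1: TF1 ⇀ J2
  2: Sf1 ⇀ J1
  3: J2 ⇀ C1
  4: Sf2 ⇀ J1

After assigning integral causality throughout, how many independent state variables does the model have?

#2 stroke→Sf1  (Sf1 fixes flow; stroke at Sf1)
#4 stroke→Sf2  (Sf2 (Sf) sets flow on bond)
#0 stroke→J1  (closing 0-jn rule on J1)
#1 stroke→TF1  (TF TF1: opposite of bond 0)
#3 stroke→J2  (J2: last free bond brings effort in)

1  (C1 all integral)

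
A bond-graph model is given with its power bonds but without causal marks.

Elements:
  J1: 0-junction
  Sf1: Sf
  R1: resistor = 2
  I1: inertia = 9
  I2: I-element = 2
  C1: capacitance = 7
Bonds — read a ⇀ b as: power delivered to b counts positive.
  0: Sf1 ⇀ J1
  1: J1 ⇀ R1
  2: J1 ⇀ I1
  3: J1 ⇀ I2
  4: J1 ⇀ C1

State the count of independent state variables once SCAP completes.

3  (C1, I1, I2 all integral)

#0 →Sf1  (source Sf1 imposes f)
#2 →I1  (prefer integral on I1)
#3 →I2  (I2 outputs flow p/I2)
#4 →J1  (C1 outputs effort q/C1)
#1 →R1  (0-jn J1 has e-setter on 4)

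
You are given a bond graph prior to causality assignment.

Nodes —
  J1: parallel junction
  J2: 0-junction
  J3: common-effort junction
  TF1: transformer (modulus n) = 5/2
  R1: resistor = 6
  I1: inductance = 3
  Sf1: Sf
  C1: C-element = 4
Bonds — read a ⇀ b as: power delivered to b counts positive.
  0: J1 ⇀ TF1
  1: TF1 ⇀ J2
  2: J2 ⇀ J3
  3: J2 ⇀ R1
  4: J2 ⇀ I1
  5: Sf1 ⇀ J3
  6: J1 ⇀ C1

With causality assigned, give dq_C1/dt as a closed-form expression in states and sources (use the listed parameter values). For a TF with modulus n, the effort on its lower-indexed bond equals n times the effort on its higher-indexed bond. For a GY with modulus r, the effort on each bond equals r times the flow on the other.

b5 →Sf1  (Sf1 (Sf) sets flow on bond)
b2 →J3  (J3: last free bond brings effort in)
b4 →I1  (prefer integral on I1)
b6 →J1  (C1 integral (e out))
b0 →TF1  (J1: bond 6 brought effort, rest push out)
b1 →J2  (TF1 one-in-one-out from 0)
b3 →R1  (J2: bond 1 brought effort, rest push out)

dq_C1/dt = 2*F_Sf1/5 - 2*p_I1/15 - q_C1/150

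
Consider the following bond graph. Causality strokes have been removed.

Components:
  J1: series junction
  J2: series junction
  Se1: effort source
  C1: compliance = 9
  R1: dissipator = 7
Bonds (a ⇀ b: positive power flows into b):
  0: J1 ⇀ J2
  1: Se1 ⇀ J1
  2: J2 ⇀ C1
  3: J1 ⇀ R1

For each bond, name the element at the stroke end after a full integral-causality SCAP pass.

#0 stroke→J1
#1 stroke→J1
#2 stroke→J2
#3 stroke→R1

β1 stroke at J1  (Se1 fixes effort; stroke away)
β2 stroke at J2  (prefer integral on C1)
β0 stroke at J1  (closing 1-jn rule on J2)
β3 stroke at R1  (J1 needs exactly one f-in)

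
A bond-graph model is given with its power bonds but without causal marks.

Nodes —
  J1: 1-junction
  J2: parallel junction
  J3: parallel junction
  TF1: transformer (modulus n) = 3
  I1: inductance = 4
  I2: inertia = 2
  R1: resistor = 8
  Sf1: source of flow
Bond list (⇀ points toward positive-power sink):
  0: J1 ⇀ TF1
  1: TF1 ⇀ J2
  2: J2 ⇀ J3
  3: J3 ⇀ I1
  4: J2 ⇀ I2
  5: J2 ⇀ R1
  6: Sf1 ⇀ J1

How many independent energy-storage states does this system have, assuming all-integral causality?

2  (I1, I2 all integral)

#6 stroke at Sf1  (Sf1 (Sf) sets flow on bond)
#0 stroke at J1  (common-f at J1 fixed by 6)
#1 stroke at TF1  (TF1: transformer flips bond 0)
#3 stroke at I1  (prefer integral on I1)
#2 stroke at J3  (J3: last free bond brings effort in)
#4 stroke at I2  (I2 outputs flow p/I2)
#5 stroke at J2  (J2 needs exactly one e-in)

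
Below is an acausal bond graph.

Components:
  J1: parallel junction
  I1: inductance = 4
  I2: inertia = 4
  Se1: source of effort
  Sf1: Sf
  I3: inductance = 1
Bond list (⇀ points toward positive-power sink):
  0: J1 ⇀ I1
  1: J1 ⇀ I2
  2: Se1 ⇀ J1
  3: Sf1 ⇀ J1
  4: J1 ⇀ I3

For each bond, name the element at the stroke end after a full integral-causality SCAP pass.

#0 stroke at I1
#1 stroke at I2
#2 stroke at J1
#3 stroke at Sf1
#4 stroke at I3

bond 2 |J1  (Se1 fixes effort; stroke away)
bond 3 |Sf1  (source Sf1 imposes f)
bond 0 |I1  (J1 effort already set via bond 2)
bond 1 |I2  (J1 effort already set via bond 2)
bond 4 |I3  (0-jn J1 has e-setter on 2)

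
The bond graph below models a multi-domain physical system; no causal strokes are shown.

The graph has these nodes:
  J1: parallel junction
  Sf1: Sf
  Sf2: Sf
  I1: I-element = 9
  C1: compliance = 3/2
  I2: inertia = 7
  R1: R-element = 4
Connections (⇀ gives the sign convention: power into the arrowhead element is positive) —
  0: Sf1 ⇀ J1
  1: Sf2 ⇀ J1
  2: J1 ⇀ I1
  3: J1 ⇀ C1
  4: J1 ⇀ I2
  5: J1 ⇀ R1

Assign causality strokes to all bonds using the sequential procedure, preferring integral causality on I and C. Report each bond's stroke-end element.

β0 stroke at Sf1
β1 stroke at Sf2
β2 stroke at I1
β3 stroke at J1
β4 stroke at I2
β5 stroke at R1

#0 stroke at Sf1  (Sf1 (Sf) sets flow on bond)
#1 stroke at Sf2  (source Sf2 imposes f)
#2 stroke at I1  (I1 integral (f out))
#3 stroke at J1  (C1 outputs effort q/C1)
#4 stroke at I2  (J1 effort already set via bond 3)
#5 stroke at R1  (J1: bond 3 brought effort, rest push out)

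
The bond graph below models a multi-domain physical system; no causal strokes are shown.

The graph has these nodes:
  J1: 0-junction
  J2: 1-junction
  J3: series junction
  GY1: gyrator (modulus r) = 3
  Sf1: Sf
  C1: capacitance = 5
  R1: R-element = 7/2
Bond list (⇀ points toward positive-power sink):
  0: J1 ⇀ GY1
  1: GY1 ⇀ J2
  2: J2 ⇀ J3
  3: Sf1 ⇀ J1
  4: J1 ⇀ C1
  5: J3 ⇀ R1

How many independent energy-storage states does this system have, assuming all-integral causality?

β3 stroke→Sf1  (Sf1: flow source, stroke at near end)
β4 stroke→J1  (C1 integral (e out))
β0 stroke→GY1  (common-e at J1 fixed by 4)
β1 stroke→GY1  (GY1 both-in/both-out from 0)
β2 stroke→J2  (1-jn J2 has f-setter on 1)
β5 stroke→J3  (1-jn J3 has f-setter on 2)

1  (C1 all integral)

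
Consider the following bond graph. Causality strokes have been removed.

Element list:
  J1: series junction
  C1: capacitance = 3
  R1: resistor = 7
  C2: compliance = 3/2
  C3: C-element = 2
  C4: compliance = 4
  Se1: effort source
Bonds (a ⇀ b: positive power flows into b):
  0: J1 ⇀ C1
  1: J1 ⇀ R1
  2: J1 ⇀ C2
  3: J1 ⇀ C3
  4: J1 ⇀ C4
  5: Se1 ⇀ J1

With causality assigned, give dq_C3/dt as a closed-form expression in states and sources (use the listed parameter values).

dq_C3/dt = E_Se1/7 - q_C1/21 - 2*q_C2/21 - q_C3/14 - q_C4/28

β5 →J1  (source Se1 imposes e)
β0 →J1  (C1 integral (e out))
β2 →J1  (prefer integral on C2)
β3 →J1  (C3 integral (e out))
β4 →J1  (prefer integral on C4)
β1 →R1  (closing 1-jn rule on J1)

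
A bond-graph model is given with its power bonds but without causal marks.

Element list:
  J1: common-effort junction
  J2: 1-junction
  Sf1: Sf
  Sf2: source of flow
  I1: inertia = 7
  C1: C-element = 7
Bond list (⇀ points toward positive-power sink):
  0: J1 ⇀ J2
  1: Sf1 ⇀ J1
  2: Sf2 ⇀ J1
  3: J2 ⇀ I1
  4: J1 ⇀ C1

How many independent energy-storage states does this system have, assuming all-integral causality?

2  (C1, I1 all integral)

b1 stroke at Sf1  (Sf1: flow source, stroke at near end)
b2 stroke at Sf2  (Sf2: flow source, stroke at near end)
b3 stroke at I1  (prefer integral on I1)
b0 stroke at J2  (common-f at J2 fixed by 3)
b4 stroke at J1  (J1: last free bond brings effort in)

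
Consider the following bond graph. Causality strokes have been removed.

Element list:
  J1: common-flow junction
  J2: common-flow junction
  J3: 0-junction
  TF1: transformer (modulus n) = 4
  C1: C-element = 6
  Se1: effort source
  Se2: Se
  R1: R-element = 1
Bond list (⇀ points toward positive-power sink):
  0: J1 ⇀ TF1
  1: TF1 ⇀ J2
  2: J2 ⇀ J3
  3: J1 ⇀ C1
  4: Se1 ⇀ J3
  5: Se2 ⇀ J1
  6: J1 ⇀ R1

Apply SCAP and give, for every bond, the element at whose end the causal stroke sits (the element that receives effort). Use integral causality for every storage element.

bond 0 |J1
bond 1 |TF1
bond 2 |J2
bond 3 |J1
bond 4 |J3
bond 5 |J1
bond 6 |R1

bond 4 stroke at J3  (Se1 (Se) sets effort on bond)
bond 5 stroke at J1  (source Se2 imposes e)
bond 2 stroke at J2  (J3 effort already set via bond 4)
bond 1 stroke at TF1  (J2: last free bond brings flow in)
bond 0 stroke at J1  (TF1: transformer flips bond 1)
bond 3 stroke at J1  (C1 outputs effort q/C1)
bond 6 stroke at R1  (J1 needs exactly one f-in)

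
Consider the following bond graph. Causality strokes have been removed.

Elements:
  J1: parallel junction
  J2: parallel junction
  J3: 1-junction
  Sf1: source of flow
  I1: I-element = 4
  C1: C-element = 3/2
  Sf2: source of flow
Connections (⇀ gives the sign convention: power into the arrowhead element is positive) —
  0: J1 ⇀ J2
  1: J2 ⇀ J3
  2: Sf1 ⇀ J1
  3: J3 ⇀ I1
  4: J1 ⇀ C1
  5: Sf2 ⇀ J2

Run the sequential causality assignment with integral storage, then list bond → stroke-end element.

bond 0 |J2
bond 1 |J3
bond 2 |Sf1
bond 3 |I1
bond 4 |J1
bond 5 |Sf2

β2 stroke at Sf1  (Sf1 fixes flow; stroke at Sf1)
β5 stroke at Sf2  (Sf2: flow source, stroke at near end)
β3 stroke at I1  (I1 outputs flow p/I1)
β1 stroke at J3  (J3 flow already set via bond 3)
β0 stroke at J2  (J2 needs exactly one e-in)
β4 stroke at J1  (closing 0-jn rule on J1)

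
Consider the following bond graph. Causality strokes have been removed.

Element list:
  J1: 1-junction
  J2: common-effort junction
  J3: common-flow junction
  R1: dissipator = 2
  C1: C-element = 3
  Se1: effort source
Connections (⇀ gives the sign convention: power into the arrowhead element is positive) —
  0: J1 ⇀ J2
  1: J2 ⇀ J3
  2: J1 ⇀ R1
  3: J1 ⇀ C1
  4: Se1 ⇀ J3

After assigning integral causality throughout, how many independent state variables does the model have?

#4 |J3  (Se1: effort source, stroke at far end)
#1 |J2  (closing 1-jn rule on J3)
#0 |J1  (0-jn J2 has e-setter on 1)
#3 |J1  (C1 outputs effort q/C1)
#2 |R1  (J1 needs exactly one f-in)

1  (C1 all integral)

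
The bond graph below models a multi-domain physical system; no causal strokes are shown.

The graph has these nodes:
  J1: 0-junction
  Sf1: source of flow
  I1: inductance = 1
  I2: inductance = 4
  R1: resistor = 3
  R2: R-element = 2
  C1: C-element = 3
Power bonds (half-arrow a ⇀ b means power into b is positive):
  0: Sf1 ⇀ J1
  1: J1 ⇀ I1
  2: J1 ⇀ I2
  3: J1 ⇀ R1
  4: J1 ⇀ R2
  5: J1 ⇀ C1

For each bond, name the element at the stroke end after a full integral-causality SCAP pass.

b0 |Sf1  (source Sf1 imposes f)
b1 |I1  (prefer integral on I1)
b2 |I2  (I2: I, integral causality)
b5 |J1  (prefer integral on C1)
b3 |R1  (J1 effort already set via bond 5)
b4 |R2  (common-e at J1 fixed by 5)

#0 |Sf1
#1 |I1
#2 |I2
#3 |R1
#4 |R2
#5 |J1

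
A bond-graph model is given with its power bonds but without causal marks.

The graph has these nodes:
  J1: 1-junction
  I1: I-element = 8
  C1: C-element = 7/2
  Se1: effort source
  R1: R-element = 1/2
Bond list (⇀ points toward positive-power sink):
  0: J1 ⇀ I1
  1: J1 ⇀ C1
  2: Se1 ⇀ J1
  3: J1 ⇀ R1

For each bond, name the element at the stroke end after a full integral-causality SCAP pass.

β0 stroke→I1
β1 stroke→J1
β2 stroke→J1
β3 stroke→J1

β2 stroke at J1  (Se1 fixes effort; stroke away)
β0 stroke at I1  (I1 integral (f out))
β1 stroke at J1  (J1 flow already set via bond 0)
β3 stroke at J1  (1-jn J1 has f-setter on 0)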